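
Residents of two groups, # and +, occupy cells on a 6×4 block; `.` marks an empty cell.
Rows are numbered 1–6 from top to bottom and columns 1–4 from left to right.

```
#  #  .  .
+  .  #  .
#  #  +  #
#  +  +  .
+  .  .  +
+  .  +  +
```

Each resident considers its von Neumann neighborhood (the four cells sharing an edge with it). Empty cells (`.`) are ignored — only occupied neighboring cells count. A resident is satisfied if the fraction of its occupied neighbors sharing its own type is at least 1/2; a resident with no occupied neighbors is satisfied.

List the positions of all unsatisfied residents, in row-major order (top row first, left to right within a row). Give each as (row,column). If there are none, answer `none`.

(1,1)# 1/2 ✓
(1,2)# 1/1 ✓
(2,1)+ 0/2 ✗
(2,3)# 0/1 ✗
(3,1)# 2/3 ✓
(3,2)# 1/3 ✗
(3,3)+ 1/4 ✗
(3,4)# 0/1 ✗
(4,1)# 1/3 ✗
(4,2)+ 1/3 ✗
(4,3)+ 2/2 ✓
(5,1)+ 1/2 ✓
(5,4)+ 1/1 ✓
(6,1)+ 1/1 ✓
(6,3)+ 1/1 ✓
(6,4)+ 2/2 ✓

(2,1), (2,3), (3,2), (3,3), (3,4), (4,1), (4,2)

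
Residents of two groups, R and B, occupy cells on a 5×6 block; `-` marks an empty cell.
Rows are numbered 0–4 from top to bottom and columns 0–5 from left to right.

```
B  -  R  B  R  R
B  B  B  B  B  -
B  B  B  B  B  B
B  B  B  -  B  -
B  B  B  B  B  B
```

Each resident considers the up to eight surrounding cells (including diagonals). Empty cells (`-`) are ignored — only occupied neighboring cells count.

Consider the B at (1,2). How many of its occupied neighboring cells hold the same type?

6

Occupied neighbors of (1,2): (0,2)=R, (0,3)=B, (1,1)=B, (1,3)=B, (2,1)=B, (2,2)=B, (2,3)=B.
Same type (B): 6 of 7.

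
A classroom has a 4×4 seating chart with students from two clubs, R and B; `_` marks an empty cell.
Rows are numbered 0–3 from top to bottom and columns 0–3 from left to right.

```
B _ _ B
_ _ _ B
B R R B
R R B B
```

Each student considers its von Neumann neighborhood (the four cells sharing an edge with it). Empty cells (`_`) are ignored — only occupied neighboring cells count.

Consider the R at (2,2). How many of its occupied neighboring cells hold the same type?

Occupied neighbors of (2,2): (3,2)=B, (2,1)=R, (2,3)=B.
Same type (R): 1 of 3.

1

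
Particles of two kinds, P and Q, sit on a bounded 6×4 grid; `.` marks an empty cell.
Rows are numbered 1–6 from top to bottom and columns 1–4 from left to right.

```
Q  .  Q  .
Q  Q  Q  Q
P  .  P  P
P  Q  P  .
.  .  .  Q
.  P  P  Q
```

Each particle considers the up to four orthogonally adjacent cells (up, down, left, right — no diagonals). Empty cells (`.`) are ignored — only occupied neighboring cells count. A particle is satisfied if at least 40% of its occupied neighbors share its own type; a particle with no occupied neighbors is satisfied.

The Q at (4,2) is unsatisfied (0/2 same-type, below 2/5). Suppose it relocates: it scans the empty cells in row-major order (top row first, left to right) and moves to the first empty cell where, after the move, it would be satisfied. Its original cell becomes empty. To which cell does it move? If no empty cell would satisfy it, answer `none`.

Vacating (4,2). Empty cells in order:
  (1,2): 3/3 same-type → satisfied — stop here.

(1,2)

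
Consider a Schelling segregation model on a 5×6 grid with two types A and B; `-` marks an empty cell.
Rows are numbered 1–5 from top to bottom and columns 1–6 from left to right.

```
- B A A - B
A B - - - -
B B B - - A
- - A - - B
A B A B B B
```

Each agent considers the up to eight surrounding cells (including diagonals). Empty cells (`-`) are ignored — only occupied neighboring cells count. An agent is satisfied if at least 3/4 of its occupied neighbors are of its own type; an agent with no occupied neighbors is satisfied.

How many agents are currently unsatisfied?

(1,2)B 1/3 not
(1,3)A 1/3 not
(1,4)A 1/1 satisfied
(1,6)B 0/0 satisfied
(2,1)A 0/4 not
(2,2)B 4/6 not
(3,1)B 2/3 not
(3,2)B 3/5 not
(3,3)B 2/3 not
(3,6)A 0/1 not
(4,3)A 1/5 not
(4,6)B 2/3 not
(5,1)A 0/1 not
(5,2)B 0/3 not
(5,3)A 1/3 not
(5,4)B 1/3 not
(5,5)B 3/3 satisfied
(5,6)B 2/2 satisfied
Unsatisfied: (1,2), (1,3), (2,1), (2,2), (3,1), (3,2), (3,3), (3,6), (4,3), (4,6), (5,1), (5,2), (5,3), (5,4) — 14 in total.

14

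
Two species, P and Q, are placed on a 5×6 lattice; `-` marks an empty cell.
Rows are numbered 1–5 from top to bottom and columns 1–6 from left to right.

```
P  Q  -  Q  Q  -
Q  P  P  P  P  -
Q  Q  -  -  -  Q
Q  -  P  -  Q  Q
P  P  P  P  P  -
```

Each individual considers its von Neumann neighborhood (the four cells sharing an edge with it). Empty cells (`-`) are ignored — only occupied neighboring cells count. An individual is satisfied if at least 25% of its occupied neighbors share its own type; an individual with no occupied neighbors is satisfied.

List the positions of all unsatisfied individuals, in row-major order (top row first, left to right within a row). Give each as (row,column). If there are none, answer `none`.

(1,1), (1,2)

(1,1)P 0/2 ✗
(1,2)Q 0/2 ✗
(1,4)Q 1/2 ✓
(1,5)Q 1/2 ✓
(2,1)Q 1/3 ✓
(2,2)P 1/4 ✓
(2,3)P 2/2 ✓
(2,4)P 2/3 ✓
(2,5)P 1/2 ✓
(3,1)Q 3/3 ✓
(3,2)Q 1/2 ✓
(3,6)Q 1/1 ✓
(4,1)Q 1/2 ✓
(4,3)P 1/1 ✓
(4,5)Q 1/2 ✓
(4,6)Q 2/2 ✓
(5,1)P 1/2 ✓
(5,2)P 2/2 ✓
(5,3)P 3/3 ✓
(5,4)P 2/2 ✓
(5,5)P 1/2 ✓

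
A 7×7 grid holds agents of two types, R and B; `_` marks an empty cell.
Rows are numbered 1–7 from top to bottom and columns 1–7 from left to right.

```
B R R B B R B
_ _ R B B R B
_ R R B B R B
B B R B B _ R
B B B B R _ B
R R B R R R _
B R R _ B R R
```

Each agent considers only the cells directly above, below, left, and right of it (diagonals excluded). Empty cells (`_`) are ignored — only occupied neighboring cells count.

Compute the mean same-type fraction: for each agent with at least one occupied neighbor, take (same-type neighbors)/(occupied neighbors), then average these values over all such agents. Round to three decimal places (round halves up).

Row 1: (1,1)B 0/1 · (1,2)R 1/2 · (1,3)R 2/3 · (1,4)B 2/3 · (1,5)B 2/3 · (1,6)R 1/3 · (1,7)B 1/2
Row 2: (2,3)R 2/3 · (2,4)B 3/4 · (2,5)B 3/4 · (2,6)R 2/4 · (2,7)B 2/3
Row 3: (3,2)R 1/2 · (3,3)R 3/4 · (3,4)B 3/4 · (3,5)B 3/4 · (3,6)R 1/3 · (3,7)B 1/3
Row 4: (4,1)B 2/2 · (4,2)B 2/4 · (4,3)R 1/4 · (4,4)B 3/4 · (4,5)B 2/3 · (4,7)R 0/2
Row 5: (5,1)B 2/3 · (5,2)B 3/4 · (5,3)B 3/4 · (5,4)B 2/4 · (5,5)R 1/3 · (5,7)B 0/1
Row 6: (6,1)R 1/3 · (6,2)R 2/4 · (6,3)B 1/4 · (6,4)R 1/3 · (6,5)R 3/4 · (6,6)R 2/2
Row 7: (7,1)B 0/2 · (7,2)R 2/3 · (7,3)R 1/2 · (7,5)B 0/2 · (7,6)R 2/3 · (7,7)R 1/1
Sum over 42 agents: 0/1 + 1/2 + 2/3 + 2/3 + 2/3 + 1/3 + 1/2 + 2/3 + 3/4 + 3/4 + 2/4 + 2/3 + 1/2 + 3/4 + 3/4 + 3/4 + 1/3 + 1/3 + 2/2 + 2/4 + 1/4 + 3/4 + 2/3 + 0/2 + 2/3 + 3/4 + 3/4 + 2/4 + 1/3 + 0/1 + 1/3 + 2/4 + 1/4 + 1/3 + 3/4 + 2/2 + 0/2 + 2/3 + 1/2 + 0/2 + 2/3 + 1/1 = 89/4; mean = 89/4 ÷ 42 = 89/168 = 0.529761… → 0.530.

0.530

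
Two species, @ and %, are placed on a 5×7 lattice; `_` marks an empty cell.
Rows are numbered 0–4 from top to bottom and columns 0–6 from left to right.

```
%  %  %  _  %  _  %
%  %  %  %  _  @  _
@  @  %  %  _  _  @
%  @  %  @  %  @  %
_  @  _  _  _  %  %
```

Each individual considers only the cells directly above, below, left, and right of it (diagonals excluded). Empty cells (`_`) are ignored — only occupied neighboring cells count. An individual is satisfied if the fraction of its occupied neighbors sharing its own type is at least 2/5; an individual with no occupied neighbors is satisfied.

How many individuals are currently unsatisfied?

8

(0,0)% 2/2 satisfied
(0,1)% 3/3 satisfied
(0,2)% 2/2 satisfied
(0,4)% 0/0 satisfied
(0,6)% 0/0 satisfied
(1,0)% 2/3 satisfied
(1,1)% 3/4 satisfied
(1,2)% 4/4 satisfied
(1,3)% 2/2 satisfied
(1,5)@ 0/0 satisfied
(2,0)@ 1/3 not
(2,1)@ 2/4 satisfied
(2,2)% 3/4 satisfied
(2,3)% 2/3 satisfied
(2,6)@ 0/1 not
(3,0)% 0/2 not
(3,1)@ 2/4 satisfied
(3,2)% 1/3 not
(3,3)@ 0/3 not
(3,4)% 0/2 not
(3,5)@ 0/3 not
(3,6)% 1/3 not
(4,1)@ 1/1 satisfied
(4,5)% 1/2 satisfied
(4,6)% 2/2 satisfied
Unsatisfied: (2,0), (2,6), (3,0), (3,2), (3,3), (3,4), (3,5), (3,6) — 8 in total.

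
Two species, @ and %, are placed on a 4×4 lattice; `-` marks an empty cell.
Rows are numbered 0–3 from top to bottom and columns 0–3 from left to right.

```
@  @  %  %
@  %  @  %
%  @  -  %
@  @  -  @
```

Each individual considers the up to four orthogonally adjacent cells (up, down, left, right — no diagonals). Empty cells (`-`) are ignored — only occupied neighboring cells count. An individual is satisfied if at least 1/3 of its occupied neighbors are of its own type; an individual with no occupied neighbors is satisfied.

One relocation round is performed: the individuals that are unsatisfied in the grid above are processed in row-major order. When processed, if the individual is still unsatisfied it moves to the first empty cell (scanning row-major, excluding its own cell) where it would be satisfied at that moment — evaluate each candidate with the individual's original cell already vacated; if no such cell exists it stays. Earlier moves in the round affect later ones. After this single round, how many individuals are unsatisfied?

0

Initially unsatisfied (in order): (1,1), (1,2), (2,0), (3,3).
  (1,1) → (2,2).
  (1,2) → (1,1).
  (2,0) → (1,2).
  (3,3) → (2,0).
Resulting grid:
@ @ % %
@ @ % %
@ @ % %
@ @ - -
All satisfied now.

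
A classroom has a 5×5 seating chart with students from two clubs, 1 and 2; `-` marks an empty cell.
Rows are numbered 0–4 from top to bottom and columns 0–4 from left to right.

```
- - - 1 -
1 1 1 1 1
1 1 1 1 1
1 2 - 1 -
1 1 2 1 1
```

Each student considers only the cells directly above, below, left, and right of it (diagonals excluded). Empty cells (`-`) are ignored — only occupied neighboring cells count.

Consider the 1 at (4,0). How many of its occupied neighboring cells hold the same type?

Occupied neighbors of (4,0): (3,0)=1, (4,1)=1.
Same type (1): 2 of 2.

2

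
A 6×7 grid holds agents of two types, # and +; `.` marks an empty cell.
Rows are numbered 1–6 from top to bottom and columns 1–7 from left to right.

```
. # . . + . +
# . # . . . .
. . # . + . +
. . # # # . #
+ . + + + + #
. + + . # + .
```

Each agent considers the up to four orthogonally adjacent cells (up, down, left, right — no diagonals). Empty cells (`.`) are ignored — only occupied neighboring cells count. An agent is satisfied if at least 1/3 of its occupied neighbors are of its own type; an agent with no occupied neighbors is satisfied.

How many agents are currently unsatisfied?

3

Row 1: (1,2)# 0/0 ok · (1,5)+ 0/0 ok · (1,7)+ 0/0 ok
Row 2: (2,1)# 0/0 ok · (2,3)# 1/1 ok
Row 3: (3,3)# 2/2 ok · (3,5)+ 0/1 unhappy · (3,7)+ 0/1 unhappy
Row 4: (4,3)# 2/3 ok · (4,4)# 2/3 ok · (4,5)# 1/3 ok · (4,7)# 1/2 ok
Row 5: (5,1)+ 0/0 ok · (5,3)+ 2/3 ok · (5,4)+ 2/3 ok · (5,5)+ 2/4 ok · (5,6)+ 2/3 ok · (5,7)# 1/2 ok
Row 6: (6,2)+ 1/1 ok · (6,3)+ 2/2 ok · (6,5)# 0/2 unhappy · (6,6)+ 1/2 ok
Unsatisfied: (3,5), (3,7), (6,5) — 3 in total.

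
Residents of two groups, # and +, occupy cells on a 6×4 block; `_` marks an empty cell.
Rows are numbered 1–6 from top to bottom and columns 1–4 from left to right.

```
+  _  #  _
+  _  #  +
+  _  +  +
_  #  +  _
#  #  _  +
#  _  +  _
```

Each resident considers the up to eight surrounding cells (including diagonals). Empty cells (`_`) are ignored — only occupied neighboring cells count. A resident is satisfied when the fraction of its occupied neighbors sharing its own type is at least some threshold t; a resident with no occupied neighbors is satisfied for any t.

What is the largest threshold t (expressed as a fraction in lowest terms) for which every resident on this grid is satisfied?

(1,1)+ 1/1
(1,3)# 1/2
(2,1)+ 2/2
(2,3)# 1/4
(2,4)+ 2/4
(3,1)+ 1/2
(3,3)+ 3/5
(3,4)+ 3/4
(4,2)# 2/5
(4,3)+ 3/5
(5,1)# 3/3
(5,2)# 3/5
(5,4)+ 2/2
(6,1)# 2/2
(6,3)+ 1/2
The smallest same-type fraction is 1/4 at (2,3), which reduces to 1/4. Any threshold above that leaves this resident unsatisfied.

1/4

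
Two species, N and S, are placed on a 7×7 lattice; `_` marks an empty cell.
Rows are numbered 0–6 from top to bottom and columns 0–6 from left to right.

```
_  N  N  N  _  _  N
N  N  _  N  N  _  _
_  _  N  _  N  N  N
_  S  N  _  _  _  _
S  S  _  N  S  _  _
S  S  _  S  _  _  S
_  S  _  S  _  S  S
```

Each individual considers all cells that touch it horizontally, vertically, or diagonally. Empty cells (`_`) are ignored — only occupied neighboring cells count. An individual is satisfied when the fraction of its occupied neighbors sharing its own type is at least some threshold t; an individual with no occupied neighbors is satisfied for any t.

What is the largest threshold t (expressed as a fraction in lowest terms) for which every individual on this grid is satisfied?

Row 0: (0,1)N 3/3 · (0,2)N 4/4 · (0,3)N 3/3 · (0,6)N — no occupied neighbors
Row 1: (1,0)N 2/2 · (1,1)N 4/4 · (1,3)N 5/5 · (1,4)N 4/4
Row 2: (2,2)N 3/4 · (2,4)N 3/3 · (2,5)N 3/3 · (2,6)N 1/1
Row 3: (3,1)S 2/4 · (3,2)N 2/4
Row 4: (4,0)S 4/4 · (4,1)S 4/5 · (4,3)N 1/3 · (4,4)S 1/2
Row 5: (5,0)S 4/4 · (5,1)S 4/4 · (5,3)S 2/3 · (5,6)S 2/2
Row 6: (6,1)S 2/2 · (6,3)S 1/1 · (6,5)S 2/2 · (6,6)S 2/2
The smallest same-type fraction is 1/3 at (4,3), which reduces to 1/3. Any threshold above that leaves this individual unsatisfied.

1/3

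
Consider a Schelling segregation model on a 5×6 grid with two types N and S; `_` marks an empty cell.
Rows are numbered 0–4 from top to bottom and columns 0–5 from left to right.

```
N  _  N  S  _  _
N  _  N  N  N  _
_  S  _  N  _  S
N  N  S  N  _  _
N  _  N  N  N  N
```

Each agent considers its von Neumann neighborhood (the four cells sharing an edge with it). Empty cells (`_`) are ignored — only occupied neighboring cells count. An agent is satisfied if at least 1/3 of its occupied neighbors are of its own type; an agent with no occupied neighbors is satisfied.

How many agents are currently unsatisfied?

Row 0: (0,0)N 1/1 ok · (0,2)N 1/2 ok · (0,3)S 0/2 unhappy
Row 1: (1,0)N 1/1 ok · (1,2)N 2/2 ok · (1,3)N 3/4 ok · (1,4)N 1/1 ok
Row 2: (2,1)S 0/1 unhappy · (2,3)N 2/2 ok · (2,5)S 0/0 ok
Row 3: (3,0)N 2/2 ok · (3,1)N 1/3 ok · (3,2)S 0/3 unhappy · (3,3)N 2/3 ok
Row 4: (4,0)N 1/1 ok · (4,2)N 1/2 ok · (4,3)N 3/3 ok · (4,4)N 2/2 ok · (4,5)N 1/1 ok
Unsatisfied: (0,3), (2,1), (3,2) — 3 in total.

3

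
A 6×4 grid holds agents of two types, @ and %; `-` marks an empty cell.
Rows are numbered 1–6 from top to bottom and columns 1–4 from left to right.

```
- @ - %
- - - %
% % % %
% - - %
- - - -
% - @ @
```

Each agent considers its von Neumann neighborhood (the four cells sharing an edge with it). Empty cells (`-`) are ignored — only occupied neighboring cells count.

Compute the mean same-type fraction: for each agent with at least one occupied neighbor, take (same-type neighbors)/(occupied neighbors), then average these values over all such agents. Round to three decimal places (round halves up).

(1,2)@ — no occupied neighbors
(1,4)% 1/1
(2,4)% 2/2
(3,1)% 2/2
(3,2)% 2/2
(3,3)% 2/2
(3,4)% 3/3
(4,1)% 1/1
(4,4)% 1/1
(6,1)% — no occupied neighbors
(6,3)@ 1/1
(6,4)@ 1/1
Sum over 10 agents: 1/1 + 2/2 + 2/2 + 2/2 + 2/2 + 3/3 + 1/1 + 1/1 + 1/1 + 1/1 = 10; mean = 10 ÷ 10 = 1 = 1.0 → 1.000.

1.000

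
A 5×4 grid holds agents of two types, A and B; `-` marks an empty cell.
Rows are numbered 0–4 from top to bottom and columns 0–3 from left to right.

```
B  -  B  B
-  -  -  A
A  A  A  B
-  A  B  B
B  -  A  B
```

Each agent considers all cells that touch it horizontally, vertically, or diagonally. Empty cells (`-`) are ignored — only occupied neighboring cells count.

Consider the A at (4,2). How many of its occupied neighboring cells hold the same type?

1

Occupied neighbors of (4,2): (3,1)=A, (3,2)=B, (3,3)=B, (4,3)=B.
Same type (A): 1 of 4.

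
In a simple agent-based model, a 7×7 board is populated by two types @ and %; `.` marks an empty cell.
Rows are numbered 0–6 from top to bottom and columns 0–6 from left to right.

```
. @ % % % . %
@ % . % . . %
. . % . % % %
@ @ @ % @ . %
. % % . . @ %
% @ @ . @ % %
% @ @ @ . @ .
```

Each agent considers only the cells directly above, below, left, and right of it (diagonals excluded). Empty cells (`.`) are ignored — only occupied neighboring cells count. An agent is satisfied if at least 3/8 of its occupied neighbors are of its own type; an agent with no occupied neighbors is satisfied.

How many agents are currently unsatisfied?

13

Row 0: (0,1)@ 0/2 not · (0,2)% 1/2 satisfied · (0,3)% 3/3 satisfied · (0,4)% 1/1 satisfied · (0,6)% 1/1 satisfied
Row 1: (1,0)@ 0/1 not · (1,1)% 0/2 not · (1,3)% 1/1 satisfied · (1,6)% 2/2 satisfied
Row 2: (2,2)% 0/1 not · (2,4)% 1/2 satisfied · (2,5)% 2/2 satisfied · (2,6)% 3/3 satisfied
Row 3: (3,0)@ 1/1 satisfied · (3,1)@ 2/3 satisfied · (3,2)@ 1/4 not · (3,3)% 0/2 not · (3,4)@ 0/2 not · (3,6)% 2/2 satisfied
Row 4: (4,1)% 1/3 not · (4,2)% 1/3 not · (4,5)@ 0/2 not · (4,6)% 2/3 satisfied
Row 5: (5,0)% 1/2 satisfied · (5,1)@ 2/4 satisfied · (5,2)@ 2/3 satisfied · (5,4)@ 0/1 not · (5,5)% 1/4 not · (5,6)% 2/2 satisfied
Row 6: (6,0)% 1/2 satisfied · (6,1)@ 2/3 satisfied · (6,2)@ 3/3 satisfied · (6,3)@ 1/1 satisfied · (6,5)@ 0/1 not
Unsatisfied: (0,1), (1,0), (1,1), (2,2), (3,2), (3,3), (3,4), (4,1), (4,2), (4,5), (5,4), (5,5), (6,5) — 13 in total.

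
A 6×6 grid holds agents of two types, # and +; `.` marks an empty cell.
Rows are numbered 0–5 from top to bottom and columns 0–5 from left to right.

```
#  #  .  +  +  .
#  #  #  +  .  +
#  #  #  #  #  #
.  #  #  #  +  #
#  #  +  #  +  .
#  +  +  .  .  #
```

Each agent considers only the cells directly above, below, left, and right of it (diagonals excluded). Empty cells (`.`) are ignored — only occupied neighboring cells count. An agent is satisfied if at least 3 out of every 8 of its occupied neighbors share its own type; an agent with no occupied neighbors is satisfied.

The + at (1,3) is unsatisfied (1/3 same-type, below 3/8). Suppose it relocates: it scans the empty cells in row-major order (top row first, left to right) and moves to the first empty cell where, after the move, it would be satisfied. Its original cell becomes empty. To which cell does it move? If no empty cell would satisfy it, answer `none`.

Vacating (1,3). Empty cells in order:
  (0,2): 1/3 same-type → still unsatisfied.
  (0,5): 2/2 same-type → satisfied — stop here.

(0,5)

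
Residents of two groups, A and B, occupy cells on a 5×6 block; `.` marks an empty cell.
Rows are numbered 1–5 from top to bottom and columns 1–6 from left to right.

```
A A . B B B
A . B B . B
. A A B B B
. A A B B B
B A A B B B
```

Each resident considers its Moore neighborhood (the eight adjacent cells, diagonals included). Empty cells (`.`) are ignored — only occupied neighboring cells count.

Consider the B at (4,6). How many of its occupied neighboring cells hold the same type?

Occupied neighbors of (4,6): (3,5)=B, (3,6)=B, (4,5)=B, (5,5)=B, (5,6)=B.
Same type (B): 5 of 5.

5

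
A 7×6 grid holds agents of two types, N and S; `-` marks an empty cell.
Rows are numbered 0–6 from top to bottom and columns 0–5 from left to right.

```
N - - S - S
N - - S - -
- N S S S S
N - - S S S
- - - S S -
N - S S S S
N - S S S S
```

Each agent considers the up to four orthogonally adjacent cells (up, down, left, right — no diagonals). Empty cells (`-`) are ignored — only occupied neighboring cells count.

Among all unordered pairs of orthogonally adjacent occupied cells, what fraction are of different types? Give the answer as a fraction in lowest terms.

1/28

Scan each occupied cell's neighbors to the right and below so each pair is counted once.
From row 0: 0 unlike of 2 pairs (running 0/2).
From row 1: 0 unlike of 1 pairs (running 0/3).
From row 2: 1 unlike of 7 pairs (running 1/10).
From row 3: 0 unlike of 4 pairs (running 1/14).
From row 4: 0 unlike of 3 pairs (running 1/17).
From row 5: 0 unlike of 8 pairs (running 1/25).
From row 6: 0 unlike of 3 pairs (running 1/28).
Total adjacent occupied pairs: 28; unlike-type pairs: 1.
1/28 is already in lowest terms.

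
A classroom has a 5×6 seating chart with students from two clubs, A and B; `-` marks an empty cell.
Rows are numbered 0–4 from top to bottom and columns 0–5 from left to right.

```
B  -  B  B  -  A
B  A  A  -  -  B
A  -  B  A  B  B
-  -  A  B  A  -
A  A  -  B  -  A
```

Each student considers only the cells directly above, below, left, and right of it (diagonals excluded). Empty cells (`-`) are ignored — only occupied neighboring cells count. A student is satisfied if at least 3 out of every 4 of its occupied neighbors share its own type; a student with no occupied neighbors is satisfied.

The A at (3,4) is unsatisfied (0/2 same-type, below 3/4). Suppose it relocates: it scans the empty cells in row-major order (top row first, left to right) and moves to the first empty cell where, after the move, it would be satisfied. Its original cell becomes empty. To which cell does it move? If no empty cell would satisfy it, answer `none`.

Vacating (3,4). Empty cells in order:
  (0,1): 1/3 same-type → still unsatisfied.
  (0,4): 1/2 same-type → still unsatisfied.
  (1,3): 2/3 same-type → still unsatisfied.
  (1,4): 0/2 same-type → still unsatisfied.
  (2,1): 2/3 same-type → still unsatisfied.
  (3,0): 2/2 same-type → satisfied — stop here.

(3,0)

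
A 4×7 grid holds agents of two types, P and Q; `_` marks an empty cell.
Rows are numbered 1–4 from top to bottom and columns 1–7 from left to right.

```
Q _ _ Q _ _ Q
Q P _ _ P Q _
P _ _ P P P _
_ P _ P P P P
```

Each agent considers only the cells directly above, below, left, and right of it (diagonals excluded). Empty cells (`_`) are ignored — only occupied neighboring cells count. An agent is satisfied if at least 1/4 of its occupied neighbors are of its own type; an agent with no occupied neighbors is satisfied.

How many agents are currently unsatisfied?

3

Row 1: (1,1)Q 1/1 ✓ · (1,4)Q 0/0 ✓ · (1,7)Q 0/0 ✓
Row 2: (2,1)Q 1/3 ✓ · (2,2)P 0/1 ✗ · (2,5)P 1/2 ✓ · (2,6)Q 0/2 ✗
Row 3: (3,1)P 0/1 ✗ · (3,4)P 2/2 ✓ · (3,5)P 4/4 ✓ · (3,6)P 2/3 ✓
Row 4: (4,2)P 0/0 ✓ · (4,4)P 2/2 ✓ · (4,5)P 3/3 ✓ · (4,6)P 3/3 ✓ · (4,7)P 1/1 ✓
Unsatisfied: (2,2), (2,6), (3,1) — 3 in total.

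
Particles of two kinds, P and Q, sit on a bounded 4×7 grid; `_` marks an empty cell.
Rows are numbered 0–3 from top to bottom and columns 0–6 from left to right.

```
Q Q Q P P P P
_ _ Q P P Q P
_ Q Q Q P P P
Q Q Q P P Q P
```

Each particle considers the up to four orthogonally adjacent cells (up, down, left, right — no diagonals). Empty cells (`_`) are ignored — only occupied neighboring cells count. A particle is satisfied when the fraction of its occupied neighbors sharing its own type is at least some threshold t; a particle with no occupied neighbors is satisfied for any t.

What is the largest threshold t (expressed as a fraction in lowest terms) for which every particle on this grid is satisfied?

Row 0: (0,0)Q 1/1 · (0,1)Q 2/2 · (0,2)Q 2/3 · (0,3)P 2/3 · (0,4)P 3/3 · (0,5)P 2/3 · (0,6)P 2/2
Row 1: (1,2)Q 2/3 · (1,3)P 2/4 · (1,4)P 3/4 · (1,5)Q 0/4 · (1,6)P 2/3
Row 2: (2,1)Q 2/2 · (2,2)Q 4/4 · (2,3)Q 1/4 · (2,4)P 3/4 · (2,5)P 2/4 · (2,6)P 3/3
Row 3: (3,0)Q 1/1 · (3,1)Q 3/3 · (3,2)Q 2/3 · (3,3)P 1/3 · (3,4)P 2/3 · (3,5)Q 0/3 · (3,6)P 1/2
The smallest same-type fraction is 0/4 at (1,5), which reduces to 0/1. Any threshold above that leaves this particle unsatisfied.

0/1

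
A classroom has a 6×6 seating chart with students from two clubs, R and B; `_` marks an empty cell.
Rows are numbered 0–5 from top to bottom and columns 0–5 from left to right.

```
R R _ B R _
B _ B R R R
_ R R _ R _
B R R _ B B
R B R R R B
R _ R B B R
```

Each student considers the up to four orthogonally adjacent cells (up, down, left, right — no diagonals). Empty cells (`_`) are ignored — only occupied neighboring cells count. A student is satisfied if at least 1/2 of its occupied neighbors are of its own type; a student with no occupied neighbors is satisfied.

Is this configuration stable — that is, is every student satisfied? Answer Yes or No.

Row 0: (0,0)R 1/2 satisfied · (0,1)R 1/1 satisfied · (0,3)B 0/2 not · (0,4)R 1/2 satisfied
Row 1: (1,0)B 0/1 not · (1,2)B 0/2 not · (1,3)R 1/3 not · (1,4)R 4/4 satisfied · (1,5)R 1/1 satisfied
Row 2: (2,1)R 2/2 satisfied · (2,2)R 2/3 satisfied · (2,4)R 1/2 satisfied
Row 3: (3,0)B 0/2 not · (3,1)R 2/4 satisfied · (3,2)R 3/3 satisfied · (3,4)B 1/3 not · (3,5)B 2/2 satisfied
Row 4: (4,0)R 1/3 not · (4,1)B 0/3 not · (4,2)R 3/4 satisfied · (4,3)R 2/3 satisfied · (4,4)R 1/4 not · (4,5)B 1/3 not
Row 5: (5,0)R 1/1 satisfied · (5,2)R 1/2 satisfied · (5,3)B 1/3 not · (5,4)B 1/3 not · (5,5)R 0/2 not
For instance (0,3) has only 0/2 same-type neighbors, below 1/2.

No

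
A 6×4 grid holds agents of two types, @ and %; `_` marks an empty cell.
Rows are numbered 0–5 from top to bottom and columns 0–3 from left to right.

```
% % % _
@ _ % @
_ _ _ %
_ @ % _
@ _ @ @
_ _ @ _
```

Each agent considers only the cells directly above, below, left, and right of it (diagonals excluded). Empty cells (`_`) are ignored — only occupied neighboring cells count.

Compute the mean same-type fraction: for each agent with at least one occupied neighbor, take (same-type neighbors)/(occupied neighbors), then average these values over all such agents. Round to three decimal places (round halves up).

(0,0)% 1/2
(0,1)% 2/2
(0,2)% 2/2
(1,0)@ 0/1
(1,2)% 1/2
(1,3)@ 0/2
(2,3)% 0/1
(3,1)@ 0/1
(3,2)% 0/2
(4,0)@ — no occupied neighbors
(4,2)@ 2/3
(4,3)@ 1/1
(5,2)@ 1/1
Sum over 12 agents: 1/2 + 2/2 + 2/2 + 0/1 + 1/2 + 0/2 + 0/1 + 0/1 + 0/2 + 2/3 + 1/1 + 1/1 = 17/3; mean = 17/3 ÷ 12 = 17/36 = 0.472222… → 0.472.

0.472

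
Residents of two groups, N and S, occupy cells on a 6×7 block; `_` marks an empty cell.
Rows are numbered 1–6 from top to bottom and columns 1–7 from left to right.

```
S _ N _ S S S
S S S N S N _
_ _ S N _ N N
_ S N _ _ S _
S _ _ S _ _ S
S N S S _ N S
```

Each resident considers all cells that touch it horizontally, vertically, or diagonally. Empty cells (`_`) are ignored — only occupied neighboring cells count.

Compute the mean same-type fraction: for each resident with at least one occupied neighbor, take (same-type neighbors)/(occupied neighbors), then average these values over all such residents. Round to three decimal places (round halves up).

0.528

Row 1: (1,1)S 2/2 · (1,3)N 1/3 · (1,5)S 2/4 · (1,6)S 3/4 · (1,7)S 1/2
Row 2: (2,1)S 2/2 · (2,2)S 4/5 · (2,3)S 2/5 · (2,4)N 2/6 · (2,5)S 2/6 · (2,6)N 2/6
Row 3: (3,3)S 3/6 · (3,4)N 2/5 · (3,6)N 2/4 · (3,7)N 2/3
Row 4: (4,2)S 2/3 · (4,3)N 1/4 · (4,6)S 1/3
Row 5: (5,1)S 2/3 · (5,4)S 2/3 · (5,7)S 2/3
Row 6: (6,1)S 1/2 · (6,2)N 0/3 · (6,3)S 2/3 · (6,4)S 2/2 · (6,6)N 0/2 · (6,7)S 1/2
Sum over 27 residents: 2/2 + 1/3 + 2/4 + 3/4 + 1/2 + 2/2 + 4/5 + 2/5 + 2/6 + 2/6 + 2/6 + 3/6 + 2/5 + 2/4 + 2/3 + 2/3 + 1/4 + 1/3 + 2/3 + 2/3 + 2/3 + 1/2 + 0/3 + 2/3 + 2/2 + 0/2 + 1/2 = 214/15; mean = 214/15 ÷ 27 = 214/405 = 0.528395… → 0.528.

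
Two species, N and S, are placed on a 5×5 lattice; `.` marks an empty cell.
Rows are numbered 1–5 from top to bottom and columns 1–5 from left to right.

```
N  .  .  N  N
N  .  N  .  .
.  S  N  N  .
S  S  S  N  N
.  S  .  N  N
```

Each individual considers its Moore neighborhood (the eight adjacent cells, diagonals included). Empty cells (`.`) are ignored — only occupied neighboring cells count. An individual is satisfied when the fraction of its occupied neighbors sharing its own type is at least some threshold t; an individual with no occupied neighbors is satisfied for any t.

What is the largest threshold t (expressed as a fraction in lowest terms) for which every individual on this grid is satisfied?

(1,1)N 1/1
(1,4)N 2/2
(1,5)N 1/1
(2,1)N 1/2
(2,3)N 3/4
(3,2)S 3/6
(3,3)N 3/6
(3,4)N 4/5
(4,1)S 3/3
(4,2)S 4/5
(4,3)S 3/7
(4,4)N 5/6
(4,5)N 4/4
(5,2)S 3/3
(5,4)N 3/4
(5,5)N 3/3
The smallest same-type fraction is 3/7 at (4,3), which reduces to 3/7. Any threshold above that leaves this individual unsatisfied.

3/7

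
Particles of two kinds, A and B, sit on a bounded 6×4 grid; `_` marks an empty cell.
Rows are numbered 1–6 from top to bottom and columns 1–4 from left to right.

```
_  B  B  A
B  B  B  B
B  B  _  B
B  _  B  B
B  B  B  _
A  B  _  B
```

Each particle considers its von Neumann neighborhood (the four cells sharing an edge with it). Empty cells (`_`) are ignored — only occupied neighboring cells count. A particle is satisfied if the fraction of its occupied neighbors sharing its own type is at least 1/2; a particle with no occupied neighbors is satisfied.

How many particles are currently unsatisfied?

2

Row 1: (1,2)B 2/2 ok · (1,3)B 2/3 ok · (1,4)A 0/2 unhappy
Row 2: (2,1)B 2/2 ok · (2,2)B 4/4 ok · (2,3)B 3/3 ok · (2,4)B 2/3 ok
Row 3: (3,1)B 3/3 ok · (3,2)B 2/2 ok · (3,4)B 2/2 ok
Row 4: (4,1)B 2/2 ok · (4,3)B 2/2 ok · (4,4)B 2/2 ok
Row 5: (5,1)B 2/3 ok · (5,2)B 3/3 ok · (5,3)B 2/2 ok
Row 6: (6,1)A 0/2 unhappy · (6,2)B 1/2 ok · (6,4)B 0/0 ok
Unsatisfied: (1,4), (6,1) — 2 in total.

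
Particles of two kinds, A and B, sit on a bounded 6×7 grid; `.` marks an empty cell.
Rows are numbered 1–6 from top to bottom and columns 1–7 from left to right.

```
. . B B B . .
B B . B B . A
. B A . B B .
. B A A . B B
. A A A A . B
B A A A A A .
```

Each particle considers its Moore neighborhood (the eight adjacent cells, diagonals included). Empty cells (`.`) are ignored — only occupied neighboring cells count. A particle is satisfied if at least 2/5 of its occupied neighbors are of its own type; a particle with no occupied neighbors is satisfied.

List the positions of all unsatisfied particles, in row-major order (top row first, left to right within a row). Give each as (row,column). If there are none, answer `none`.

Row 1: (1,3)B 3/3 ok · (1,4)B 4/4 ok · (1,5)B 3/3 ok
Row 2: (2,1)B 2/2 ok · (2,2)B 3/4 ok · (2,4)B 5/6 ok · (2,5)B 5/5 ok · (2,7)A 0/1 unhappy
Row 3: (3,2)B 3/5 ok · (3,3)A 2/6 unhappy · (3,5)B 4/5 ok · (3,6)B 4/5 ok
Row 4: (4,2)B 1/5 unhappy · (4,3)A 5/7 ok · (4,4)A 5/6 ok · (4,6)B 4/5 ok · (4,7)B 3/3 ok
Row 5: (5,2)A 4/6 ok · (5,3)A 7/8 ok · (5,4)A 7/7 ok · (5,5)A 5/6 ok · (5,7)B 2/3 ok
Row 6: (6,1)B 0/2 unhappy · (6,2)A 3/4 ok · (6,3)A 5/5 ok · (6,4)A 5/5 ok · (6,5)A 4/4 ok · (6,6)A 2/3 ok

(2,7), (3,3), (4,2), (6,1)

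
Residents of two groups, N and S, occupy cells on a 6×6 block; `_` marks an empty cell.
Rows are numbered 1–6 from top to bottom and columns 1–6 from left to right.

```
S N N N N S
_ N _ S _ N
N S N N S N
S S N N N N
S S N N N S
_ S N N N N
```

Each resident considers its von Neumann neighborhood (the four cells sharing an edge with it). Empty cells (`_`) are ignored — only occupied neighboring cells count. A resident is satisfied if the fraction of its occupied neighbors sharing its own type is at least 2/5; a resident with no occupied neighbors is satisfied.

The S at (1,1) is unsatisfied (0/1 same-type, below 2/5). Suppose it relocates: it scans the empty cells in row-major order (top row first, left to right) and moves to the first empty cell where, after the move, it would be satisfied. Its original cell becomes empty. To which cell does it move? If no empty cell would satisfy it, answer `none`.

(2,5)

Vacating (1,1). Empty cells in order:
  (2,1): 0/2 same-type → still unsatisfied.
  (2,3): 1/4 same-type → still unsatisfied.
  (2,5): 2/4 same-type → satisfied — stop here.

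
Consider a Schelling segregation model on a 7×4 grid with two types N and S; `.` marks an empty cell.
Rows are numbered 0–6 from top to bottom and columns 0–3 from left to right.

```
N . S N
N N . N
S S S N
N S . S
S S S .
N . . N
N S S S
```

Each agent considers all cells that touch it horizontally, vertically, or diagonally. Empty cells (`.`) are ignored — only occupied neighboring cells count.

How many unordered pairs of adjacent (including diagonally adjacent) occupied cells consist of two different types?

23

Scan each occupied cell's neighbors to the right and below (and the two forward diagonals) so each pair is counted once.
From row 0: 3 unlike of 6 pairs (running 3/6).
From row 1: 6 unlike of 8 pairs (running 9/14).
From row 2: 4 unlike of 10 pairs (running 13/24).
From row 3: 3 unlike of 7 pairs (running 16/31).
From row 4: 3 unlike of 5 pairs (running 19/36).
From row 5: 3 unlike of 4 pairs (running 22/40).
From row 6: 1 unlike of 3 pairs (running 23/43).
Total adjacent occupied pairs: 43; unlike-type pairs: 23.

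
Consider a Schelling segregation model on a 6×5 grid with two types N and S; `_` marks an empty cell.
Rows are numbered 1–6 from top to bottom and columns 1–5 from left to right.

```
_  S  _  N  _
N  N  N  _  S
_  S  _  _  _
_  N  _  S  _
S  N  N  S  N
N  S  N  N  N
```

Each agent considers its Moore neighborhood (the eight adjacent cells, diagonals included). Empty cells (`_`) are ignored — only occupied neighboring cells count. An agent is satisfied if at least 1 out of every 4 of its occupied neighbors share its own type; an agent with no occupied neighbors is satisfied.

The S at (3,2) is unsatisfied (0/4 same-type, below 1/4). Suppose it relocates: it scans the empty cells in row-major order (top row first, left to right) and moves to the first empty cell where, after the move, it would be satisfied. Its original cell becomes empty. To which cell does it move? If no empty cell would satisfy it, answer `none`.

Vacating (3,2). Empty cells in order:
  (1,1): 1/3 same-type → satisfied — stop here.

(1,1)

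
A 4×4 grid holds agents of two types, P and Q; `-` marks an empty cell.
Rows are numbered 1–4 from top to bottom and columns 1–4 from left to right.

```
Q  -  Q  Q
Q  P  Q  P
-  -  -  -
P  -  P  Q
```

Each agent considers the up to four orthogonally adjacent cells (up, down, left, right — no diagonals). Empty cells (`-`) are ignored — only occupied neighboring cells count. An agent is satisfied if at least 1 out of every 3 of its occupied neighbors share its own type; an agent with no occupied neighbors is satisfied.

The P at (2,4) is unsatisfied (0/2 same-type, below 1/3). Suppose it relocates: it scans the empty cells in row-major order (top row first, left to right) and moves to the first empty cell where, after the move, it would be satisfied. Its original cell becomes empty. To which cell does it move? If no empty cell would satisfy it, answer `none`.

Vacating (2,4). Empty cells in order:
  (1,2): 1/3 same-type → satisfied — stop here.

(1,2)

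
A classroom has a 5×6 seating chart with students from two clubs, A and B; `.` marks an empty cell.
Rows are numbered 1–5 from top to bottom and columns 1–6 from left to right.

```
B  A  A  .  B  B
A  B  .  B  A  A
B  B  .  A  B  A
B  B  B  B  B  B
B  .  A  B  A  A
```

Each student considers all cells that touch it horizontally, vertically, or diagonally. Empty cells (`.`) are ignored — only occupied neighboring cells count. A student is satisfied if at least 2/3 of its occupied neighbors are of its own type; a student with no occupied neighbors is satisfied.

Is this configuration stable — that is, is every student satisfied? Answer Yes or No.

No

(1,1)B 1/3 unhappy
(1,2)A 2/4 unhappy
(1,3)A 1/3 unhappy
(1,5)B 2/4 unhappy
(1,6)B 1/3 unhappy
(2,1)A 1/5 unhappy
(2,2)B 3/6 unhappy
(2,4)B 2/5 unhappy
(2,5)A 3/7 unhappy
(2,6)A 2/5 unhappy
(3,1)B 4/5 ok
(3,2)B 5/6 ok
(3,4)A 1/6 unhappy
(3,5)B 4/8 unhappy
(3,6)A 2/5 unhappy
(4,1)B 4/4 ok
(4,2)B 5/6 ok
(4,3)B 4/6 ok
(4,4)B 4/7 unhappy
(4,5)B 4/8 unhappy
(4,6)B 2/5 unhappy
(5,1)B 2/2 ok
(5,3)A 0/4 unhappy
(5,4)B 3/5 unhappy
(5,5)A 1/5 unhappy
(5,6)A 1/3 unhappy
For instance (1,1) has only 1/3 same-type neighbors, below 2/3.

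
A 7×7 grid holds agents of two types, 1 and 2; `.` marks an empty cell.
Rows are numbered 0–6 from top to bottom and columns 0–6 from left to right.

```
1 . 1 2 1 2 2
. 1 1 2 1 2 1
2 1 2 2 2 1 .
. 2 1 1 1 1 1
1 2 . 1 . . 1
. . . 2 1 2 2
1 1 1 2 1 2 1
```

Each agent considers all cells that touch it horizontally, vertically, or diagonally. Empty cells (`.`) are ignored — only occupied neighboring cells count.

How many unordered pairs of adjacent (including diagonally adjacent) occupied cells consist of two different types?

Scan each occupied cell's neighbors to the right and below (and the two forward diagonals) so each pair is counted once.
From row 0: 11 unlike of 19 pairs (running 11/19).
From row 1: 11 unlike of 20 pairs (running 22/39).
From row 2: 12 unlike of 20 pairs (running 34/59).
From row 3: 3 unlike of 13 pairs (running 37/72).
From row 4: 4 unlike of 5 pairs (running 41/77).
From row 5: 9 unlike of 14 pairs (running 50/91).
From row 6: 4 unlike of 6 pairs (running 54/97).
Total adjacent occupied pairs: 97; unlike-type pairs: 54.

54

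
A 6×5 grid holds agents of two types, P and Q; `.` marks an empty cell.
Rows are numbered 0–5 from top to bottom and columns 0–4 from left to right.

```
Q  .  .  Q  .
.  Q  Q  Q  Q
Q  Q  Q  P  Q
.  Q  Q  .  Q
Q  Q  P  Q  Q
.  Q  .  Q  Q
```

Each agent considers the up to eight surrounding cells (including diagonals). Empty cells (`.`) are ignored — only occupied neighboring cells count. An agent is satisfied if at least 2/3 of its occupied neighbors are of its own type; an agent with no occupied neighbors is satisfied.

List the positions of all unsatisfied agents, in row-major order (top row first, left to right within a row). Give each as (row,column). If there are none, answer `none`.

(2,3), (4,2)

(0,0)Q 1/1 ok
(0,3)Q 3/3 ok
(1,1)Q 5/5 ok
(1,2)Q 5/6 ok
(1,3)Q 5/6 ok
(1,4)Q 3/4 ok
(2,0)Q 3/3 ok
(2,1)Q 6/6 ok
(2,2)Q 6/7 ok
(2,3)P 0/7 unhappy
(2,4)Q 3/4 ok
(3,1)Q 6/7 ok
(3,2)Q 5/7 ok
(3,4)Q 3/4 ok
(4,0)Q 3/3 ok
(4,1)Q 4/5 ok
(4,2)P 0/6 unhappy
(4,3)Q 5/6 ok
(4,4)Q 4/4 ok
(5,1)Q 2/3 ok
(5,3)Q 3/4 ok
(5,4)Q 3/3 ok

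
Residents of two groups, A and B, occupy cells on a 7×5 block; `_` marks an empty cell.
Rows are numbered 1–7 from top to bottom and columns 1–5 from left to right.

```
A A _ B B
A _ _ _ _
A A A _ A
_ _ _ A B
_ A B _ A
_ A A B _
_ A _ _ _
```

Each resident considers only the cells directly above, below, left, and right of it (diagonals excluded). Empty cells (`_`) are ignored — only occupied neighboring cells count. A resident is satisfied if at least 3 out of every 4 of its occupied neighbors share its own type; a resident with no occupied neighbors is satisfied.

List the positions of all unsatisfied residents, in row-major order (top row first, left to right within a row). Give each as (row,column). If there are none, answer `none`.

(3,5), (4,4), (4,5), (5,2), (5,3), (5,5), (6,3), (6,4)

(1,1)A 2/2 ok
(1,2)A 1/1 ok
(1,4)B 1/1 ok
(1,5)B 1/1 ok
(2,1)A 2/2 ok
(3,1)A 2/2 ok
(3,2)A 2/2 ok
(3,3)A 1/1 ok
(3,5)A 0/1 unhappy
(4,4)A 0/1 unhappy
(4,5)B 0/3 unhappy
(5,2)A 1/2 unhappy
(5,3)B 0/2 unhappy
(5,5)A 0/1 unhappy
(6,2)A 3/3 ok
(6,3)A 1/3 unhappy
(6,4)B 0/1 unhappy
(7,2)A 1/1 ok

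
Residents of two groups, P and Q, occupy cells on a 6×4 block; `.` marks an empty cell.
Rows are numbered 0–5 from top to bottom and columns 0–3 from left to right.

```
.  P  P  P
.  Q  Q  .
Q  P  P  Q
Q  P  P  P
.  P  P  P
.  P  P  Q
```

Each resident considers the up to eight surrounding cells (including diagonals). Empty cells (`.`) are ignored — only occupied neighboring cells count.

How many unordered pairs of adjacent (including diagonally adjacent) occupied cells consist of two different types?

Scan each occupied cell's neighbors to the right and below (and the two forward diagonals) so each pair is counted once.
From row 0: 5 unlike of 7 pairs (running 5/7).
From row 1: 4 unlike of 7 pairs (running 9/14).
From row 2: 6 unlike of 13 pairs (running 15/27).
From row 3: 2 unlike of 11 pairs (running 17/38).
From row 4: 2 unlike of 9 pairs (running 19/47).
From row 5: 1 unlike of 2 pairs (running 20/49).
Total adjacent occupied pairs: 49; unlike-type pairs: 20.

20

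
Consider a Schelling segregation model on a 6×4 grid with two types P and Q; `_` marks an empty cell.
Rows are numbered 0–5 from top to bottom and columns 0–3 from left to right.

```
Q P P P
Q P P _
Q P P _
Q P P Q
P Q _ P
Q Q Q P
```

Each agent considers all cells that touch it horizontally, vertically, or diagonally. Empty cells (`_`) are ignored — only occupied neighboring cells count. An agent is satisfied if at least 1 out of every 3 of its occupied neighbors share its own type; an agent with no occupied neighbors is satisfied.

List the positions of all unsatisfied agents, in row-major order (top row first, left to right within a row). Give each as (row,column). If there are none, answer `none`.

Row 0: (0,0)Q 1/3 satisfied · (0,1)P 3/5 satisfied · (0,2)P 4/4 satisfied · (0,3)P 2/2 satisfied
Row 1: (1,0)Q 2/5 satisfied · (1,1)P 5/8 satisfied · (1,2)P 6/6 satisfied
Row 2: (2,0)Q 2/5 satisfied · (2,1)P 5/8 satisfied · (2,2)P 5/6 satisfied
Row 3: (3,0)Q 2/5 satisfied · (3,1)P 4/7 satisfied · (3,2)P 4/6 satisfied · (3,3)Q 0/3 not
Row 4: (4,0)P 1/5 not · (4,1)Q 4/7 satisfied · (4,3)P 2/4 satisfied
Row 5: (5,0)Q 2/3 satisfied · (5,1)Q 3/4 satisfied · (5,2)Q 2/4 satisfied · (5,3)P 1/2 satisfied

(3,3), (4,0)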